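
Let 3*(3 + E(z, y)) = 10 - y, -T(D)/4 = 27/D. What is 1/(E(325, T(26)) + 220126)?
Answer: 39/8584981 ≈ 4.5428e-6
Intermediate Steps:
T(D) = -108/D
E(z, y) = ⅓ - y/3 (E(z, y) = -3 + (10 - y)/3 = -3 + (10/3 - y/3) = ⅓ - y/3)
1/(E(325, T(26)) + 220126) = 1/((⅓ - (-36)/26) + 220126) = 1/((⅓ - ⅓*(-54/13)) + 220126) = 1/((⅓ + 18/13) + 220126) = 1/(67/39 + 220126) = 1/(8584981/39) = 39/8584981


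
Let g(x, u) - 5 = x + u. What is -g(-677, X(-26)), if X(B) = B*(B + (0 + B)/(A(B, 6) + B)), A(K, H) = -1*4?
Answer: 278/15 ≈ 18.533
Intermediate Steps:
A(K, H) = -4
X(B) = B*(B + B/(-4 + B)) (X(B) = B*(B + (0 + B)/(-4 + B)) = B*(B + B/(-4 + B)))
g(x, u) = 5 + u + x (g(x, u) = 5 + (x + u) = 5 + (u + x) = 5 + u + x)
-g(-677, X(-26)) = -(5 + (-26)²*(-3 - 26)/(-4 - 26) - 677) = -(5 + 676*(-29)/(-30) - 677) = -(5 + 676*(-1/30)*(-29) - 677) = -(5 + 9802/15 - 677) = -1*(-278/15) = 278/15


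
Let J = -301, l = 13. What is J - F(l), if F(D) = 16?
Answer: -317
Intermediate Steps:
J - F(l) = -301 - 1*16 = -301 - 16 = -317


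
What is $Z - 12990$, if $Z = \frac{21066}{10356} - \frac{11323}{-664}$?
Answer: $- \frac{7432748279}{573032} \approx -12971.0$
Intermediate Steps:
$Z = \frac{10937401}{573032}$ ($Z = 21066 \cdot \frac{1}{10356} - - \frac{11323}{664} = \frac{3511}{1726} + \frac{11323}{664} = \frac{10937401}{573032} \approx 19.087$)
$Z - 12990 = \frac{10937401}{573032} - 12990 = - \frac{7432748279}{573032}$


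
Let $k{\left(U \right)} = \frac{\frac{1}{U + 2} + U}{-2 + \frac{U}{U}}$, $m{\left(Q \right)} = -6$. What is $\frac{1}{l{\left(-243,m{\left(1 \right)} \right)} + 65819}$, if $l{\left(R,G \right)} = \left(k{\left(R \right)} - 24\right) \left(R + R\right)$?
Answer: $- \frac{241}{9788701} \approx -2.462 \cdot 10^{-5}$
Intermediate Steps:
$k{\left(U \right)} = - U - \frac{1}{2 + U}$ ($k{\left(U \right)} = \frac{\frac{1}{2 + U} + U}{-2 + 1} = \frac{U + \frac{1}{2 + U}}{-1} = \left(U + \frac{1}{2 + U}\right) \left(-1\right) = - U - \frac{1}{2 + U}$)
$l{\left(R,G \right)} = 2 R \left(-24 + \frac{-1 - R^{2} - 2 R}{2 + R}\right)$ ($l{\left(R,G \right)} = \left(\frac{-1 - R^{2} - 2 R}{2 + R} - 24\right) \left(R + R\right) = \left(-24 + \frac{-1 - R^{2} - 2 R}{2 + R}\right) 2 R = 2 R \left(-24 + \frac{-1 - R^{2} - 2 R}{2 + R}\right)$)
$\frac{1}{l{\left(-243,m{\left(1 \right)} \right)} + 65819} = \frac{1}{\left(-2\right) \left(-243\right) \frac{1}{2 - 243} \left(49 + \left(-243\right)^{2} + 26 \left(-243\right)\right) + 65819} = \frac{1}{\left(-2\right) \left(-243\right) \frac{1}{-241} \left(49 + 59049 - 6318\right) + 65819} = \frac{1}{\left(-2\right) \left(-243\right) \left(- \frac{1}{241}\right) 52780 + 65819} = \frac{1}{- \frac{25651080}{241} + 65819} = \frac{1}{- \frac{9788701}{241}} = - \frac{241}{9788701}$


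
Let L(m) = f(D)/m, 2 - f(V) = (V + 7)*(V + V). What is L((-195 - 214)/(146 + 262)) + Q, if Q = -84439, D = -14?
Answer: -34456399/409 ≈ -84246.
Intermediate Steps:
f(V) = 2 - 2*V*(7 + V) (f(V) = 2 - (V + 7)*(V + V) = 2 - (7 + V)*2*V = 2 - 2*V*(7 + V))
L(m) = -194/m (L(m) = (2 - 14*(-14) - 2*(-14)**2)/m = (2 + 196 - 2*196)/m = (2 + 196 - 392)/m = -194/m)
L((-195 - 214)/(146 + 262)) + Q = -194*(146 + 262)/(-195 - 214) - 84439 = -194/((-409/408)) - 84439 = -194/((-409*1/408)) - 84439 = -194/(-409/408) - 84439 = -194*(-408/409) - 84439 = 79152/409 - 84439 = -34456399/409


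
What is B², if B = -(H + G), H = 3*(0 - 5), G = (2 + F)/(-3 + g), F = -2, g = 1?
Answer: 225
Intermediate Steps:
G = 0 (G = (2 - 2)/(-3 + 1) = 0/(-2) = 0*(-½) = 0)
H = -15 (H = 3*(-5) = -15)
B = 15 (B = -(-15 + 0) = -1*(-15) = 15)
B² = 15² = 225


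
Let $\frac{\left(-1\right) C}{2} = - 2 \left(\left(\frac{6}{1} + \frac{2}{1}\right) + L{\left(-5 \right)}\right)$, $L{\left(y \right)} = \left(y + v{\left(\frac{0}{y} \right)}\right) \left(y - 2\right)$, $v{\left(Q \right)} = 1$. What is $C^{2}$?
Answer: $20736$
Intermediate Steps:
$L{\left(y \right)} = \left(1 + y\right) \left(-2 + y\right)$ ($L{\left(y \right)} = \left(y + 1\right) \left(y - 2\right) = \left(1 + y\right) \left(-2 + y\right)$)
$C = 144$ ($C = - 2 \left(- 2 \left(\left(\frac{6}{1} + \frac{2}{1}\right) - \left(-3 - 25\right)\right)\right) = - 2 \left(- 2 \left(\left(6 \cdot 1 + 2 \cdot 1\right) + \left(-2 + 25 + 5\right)\right)\right) = - 2 \left(- 2 \left(\left(6 + 2\right) + 28\right)\right) = - 2 \left(- 2 \left(8 + 28\right)\right) = - 2 \left(\left(-2\right) 36\right) = \left(-2\right) \left(-72\right) = 144$)
$C^{2} = 144^{2} = 20736$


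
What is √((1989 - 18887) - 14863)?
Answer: 3*I*√3529 ≈ 178.22*I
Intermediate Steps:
√((1989 - 18887) - 14863) = √(-16898 - 14863) = √(-31761) = 3*I*√3529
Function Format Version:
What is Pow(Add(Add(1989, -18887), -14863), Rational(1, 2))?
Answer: Mul(3, I, Pow(3529, Rational(1, 2))) ≈ Mul(178.22, I)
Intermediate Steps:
Pow(Add(Add(1989, -18887), -14863), Rational(1, 2)) = Pow(Add(-16898, -14863), Rational(1, 2)) = Pow(-31761, Rational(1, 2)) = Mul(3, I, Pow(3529, Rational(1, 2)))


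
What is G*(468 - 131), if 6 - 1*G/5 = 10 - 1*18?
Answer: 23590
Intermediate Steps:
G = 70 (G = 30 - 5*(10 - 1*18) = 30 - 5*(10 - 18) = 30 - 5*(-8) = 30 + 40 = 70)
G*(468 - 131) = 70*(468 - 131) = 70*337 = 23590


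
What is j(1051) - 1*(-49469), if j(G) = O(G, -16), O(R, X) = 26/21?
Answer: 1038875/21 ≈ 49470.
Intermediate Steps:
O(R, X) = 26/21 (O(R, X) = 26*(1/21) = 26/21)
j(G) = 26/21
j(1051) - 1*(-49469) = 26/21 - 1*(-49469) = 26/21 + 49469 = 1038875/21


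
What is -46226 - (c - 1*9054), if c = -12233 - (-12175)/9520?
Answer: -47486291/1904 ≈ -24940.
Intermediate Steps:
c = -23289197/1904 (c = -12233 - (-12175)/9520 = -12233 - 1*(-2435/1904) = -12233 + 2435/1904 = -23289197/1904 ≈ -12232.)
-46226 - (c - 1*9054) = -46226 - (-23289197/1904 - 1*9054) = -46226 - (-23289197/1904 - 9054) = -46226 - 1*(-40528013/1904) = -46226 + 40528013/1904 = -47486291/1904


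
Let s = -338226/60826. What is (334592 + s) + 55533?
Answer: 11864702512/30413 ≈ 3.9012e+5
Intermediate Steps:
s = -169113/30413 (s = -338226*1/60826 = -169113/30413 ≈ -5.5605)
(334592 + s) + 55533 = (334592 - 169113/30413) + 55533 = 10175777383/30413 + 55533 = 11864702512/30413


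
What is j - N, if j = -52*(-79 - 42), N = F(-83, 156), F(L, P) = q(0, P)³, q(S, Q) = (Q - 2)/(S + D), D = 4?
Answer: -406197/8 ≈ -50775.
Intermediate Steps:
q(S, Q) = (-2 + Q)/(4 + S) (q(S, Q) = (Q - 2)/(S + 4) = (-2 + Q)/(4 + S))
F(L, P) = (-½ + P/4)³ (F(L, P) = ((-2 + P)/(4 + 0))³ = ((-2 + P)/4)³ = (-½ + P/4)³)
N = 456533/8 (N = (-2 + 156)³/64 = (1/64)*154³ = (1/64)*3652264 = 456533/8 ≈ 57067.)
j = 6292 (j = -52*(-121) = 6292)
j - N = 6292 - 1*456533/8 = 6292 - 456533/8 = -406197/8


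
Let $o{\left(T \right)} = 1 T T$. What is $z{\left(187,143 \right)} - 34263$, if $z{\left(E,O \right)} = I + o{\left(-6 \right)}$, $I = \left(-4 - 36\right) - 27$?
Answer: $-34294$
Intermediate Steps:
$o{\left(T \right)} = T^{2}$ ($o{\left(T \right)} = 1 T^{2} = T^{2}$)
$I = -67$ ($I = -40 - 27 = -67$)
$z{\left(E,O \right)} = -31$ ($z{\left(E,O \right)} = -67 + \left(-6\right)^{2} = -67 + 36 = -31$)
$z{\left(187,143 \right)} - 34263 = -31 - 34263 = -34294$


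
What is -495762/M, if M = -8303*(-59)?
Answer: -495762/489877 ≈ -1.0120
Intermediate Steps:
M = 489877
-495762/M = -495762/489877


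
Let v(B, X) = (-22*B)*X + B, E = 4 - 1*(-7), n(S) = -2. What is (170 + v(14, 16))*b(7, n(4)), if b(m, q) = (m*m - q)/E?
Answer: -241944/11 ≈ -21995.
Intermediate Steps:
E = 11 (E = 4 + 7 = 11)
v(B, X) = B - 22*B*X (v(B, X) = -22*B*X + B = B - 22*B*X)
b(m, q) = -q/11 + m²/11 (b(m, q) = (m*m - q)/11 = (m² - q)*(1/11) = -q/11 + m²/11)
(170 + v(14, 16))*b(7, n(4)) = (170 + 14*(1 - 22*16))*(-1/11*(-2) + (1/11)*7²) = (170 + 14*(1 - 352))*(2/11 + (1/11)*49) = (170 + 14*(-351))*(2/11 + 49/11) = (170 - 4914)*(51/11) = -4744*51/11 = -241944/11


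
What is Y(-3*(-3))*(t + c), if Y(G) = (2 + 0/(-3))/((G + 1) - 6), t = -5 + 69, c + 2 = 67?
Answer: 129/2 ≈ 64.500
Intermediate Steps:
c = 65 (c = -2 + 67 = 65)
t = 64
Y(G) = 2/(-5 + G) (Y(G) = (2 + 0*(-⅓))/((1 + G) - 6) = (2 + 0)/(-5 + G) = 2/(-5 + G))
Y(-3*(-3))*(t + c) = (2/(-5 - 3*(-3)))*(64 + 65) = (2/(-5 + 9))*129 = (2/4)*129 = (2*(¼))*129 = (½)*129 = 129/2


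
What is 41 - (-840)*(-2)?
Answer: -1639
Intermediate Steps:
41 - (-840)*(-2) = 41 - 56*30 = 41 - 1680 = -1639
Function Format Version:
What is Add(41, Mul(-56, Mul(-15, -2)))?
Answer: -1639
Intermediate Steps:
Add(41, Mul(-56, Mul(-15, -2))) = Add(41, Mul(-56, 30)) = Add(41, -1680) = -1639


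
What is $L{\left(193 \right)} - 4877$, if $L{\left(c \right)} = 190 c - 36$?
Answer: $31757$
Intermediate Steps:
$L{\left(c \right)} = -36 + 190 c$
$L{\left(193 \right)} - 4877 = \left(-36 + 190 \cdot 193\right) - 4877 = \left(-36 + 36670\right) - 4877 = 36634 - 4877 = 31757$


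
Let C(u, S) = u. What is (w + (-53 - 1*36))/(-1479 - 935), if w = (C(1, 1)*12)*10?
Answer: -31/2414 ≈ -0.012842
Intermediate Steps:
w = 120 (w = (1*12)*10 = 12*10 = 120)
(w + (-53 - 1*36))/(-1479 - 935) = (120 + (-53 - 1*36))/(-1479 - 935) = (120 + (-53 - 36))/(-2414) = -(120 - 89)/2414 = -1/2414*31 = -31/2414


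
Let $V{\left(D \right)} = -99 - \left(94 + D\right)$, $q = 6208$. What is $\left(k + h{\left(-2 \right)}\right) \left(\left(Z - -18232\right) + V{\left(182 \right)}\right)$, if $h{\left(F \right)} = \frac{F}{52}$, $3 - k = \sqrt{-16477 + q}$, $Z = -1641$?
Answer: $\frac{624316}{13} - 48648 i \sqrt{1141} \approx 48024.0 - 1.6433 \cdot 10^{6} i$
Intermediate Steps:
$k = 3 - 3 i \sqrt{1141}$ ($k = 3 - \sqrt{-16477 + 6208} = 3 - \sqrt{-10269} = 3 - 3 i \sqrt{1141} \approx 3.0 - 101.34 i$)
$V{\left(D \right)} = -193 - D$
$h{\left(F \right)} = \frac{F}{52}$ ($h{\left(F \right)} = F \frac{1}{52} = \frac{F}{52}$)
$\left(k + h{\left(-2 \right)}\right) \left(\left(Z - -18232\right) + V{\left(182 \right)}\right) = \left(\left(3 - 3 i \sqrt{1141}\right) + \frac{1}{52} \left(-2\right)\right) \left(\left(-1641 - -18232\right) - 375\right) = \left(\left(3 - 3 i \sqrt{1141}\right) - \frac{1}{26}\right) \left(\left(-1641 + 18232\right) - 375\right) = \left(\frac{77}{26} - 3 i \sqrt{1141}\right) \left(16591 - 375\right) = \left(\frac{77}{26} - 3 i \sqrt{1141}\right) 16216 = \frac{624316}{13} - 48648 i \sqrt{1141}$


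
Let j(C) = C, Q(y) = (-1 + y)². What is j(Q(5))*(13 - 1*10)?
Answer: 48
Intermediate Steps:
j(Q(5))*(13 - 1*10) = (-1 + 5)²*(13 - 1*10) = 4²*(13 - 10) = 16*3 = 48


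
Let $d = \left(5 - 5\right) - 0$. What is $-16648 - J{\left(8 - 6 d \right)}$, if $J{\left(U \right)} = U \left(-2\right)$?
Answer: $-16632$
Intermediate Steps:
$d = 0$ ($d = 0 + 0 = 0$)
$J{\left(U \right)} = - 2 U$
$-16648 - J{\left(8 - 6 d \right)} = -16648 - - 2 \left(8 - 0\right) = -16648 - - 2 \left(8 + 0\right) = -16648 - \left(-2\right) 8 = -16648 - -16 = -16648 + 16 = -16632$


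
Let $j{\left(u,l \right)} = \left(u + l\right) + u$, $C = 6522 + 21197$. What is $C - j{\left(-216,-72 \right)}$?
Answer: $28223$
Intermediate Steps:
$C = 27719$
$j{\left(u,l \right)} = l + 2 u$ ($j{\left(u,l \right)} = \left(l + u\right) + u = l + 2 u$)
$C - j{\left(-216,-72 \right)} = 27719 - \left(-72 + 2 \left(-216\right)\right) = 27719 - \left(-72 - 432\right) = 27719 - -504 = 27719 + 504 = 28223$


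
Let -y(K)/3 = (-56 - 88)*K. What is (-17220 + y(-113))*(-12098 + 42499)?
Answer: -2007560436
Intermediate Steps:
y(K) = 432*K (y(K) = -3*(-56 - 88)*K = -(-432)*K = 432*K)
(-17220 + y(-113))*(-12098 + 42499) = (-17220 + 432*(-113))*(-12098 + 42499) = (-17220 - 48816)*30401 = -66036*30401 = -2007560436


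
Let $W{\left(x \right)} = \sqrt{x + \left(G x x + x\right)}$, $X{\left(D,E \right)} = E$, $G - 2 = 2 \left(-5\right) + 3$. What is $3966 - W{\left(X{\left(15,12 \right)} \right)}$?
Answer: $3966 - 2 i \sqrt{174} \approx 3966.0 - 26.382 i$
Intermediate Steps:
$G = -5$ ($G = 2 + \left(2 \left(-5\right) + 3\right) = 2 + \left(-10 + 3\right) = 2 - 7 = -5$)
$W{\left(x \right)} = \sqrt{- 5 x^{2} + 2 x}$ ($W{\left(x \right)} = \sqrt{x + \left(- 5 x x + x\right)} = \sqrt{x - \left(- x + 5 x^{2}\right)} = \sqrt{- 5 x^{2} + 2 x}$)
$3966 - W{\left(X{\left(15,12 \right)} \right)} = 3966 - \sqrt{12 \left(2 - 60\right)} = 3966 - \sqrt{12 \left(-58\right)} = 3966 - \sqrt{-696} = 3966 - 2 i \sqrt{174}$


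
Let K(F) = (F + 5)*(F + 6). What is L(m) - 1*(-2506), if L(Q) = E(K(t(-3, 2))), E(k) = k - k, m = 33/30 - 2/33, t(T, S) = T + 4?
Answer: 2506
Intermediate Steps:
t(T, S) = 4 + T
m = 343/330 (m = 33*(1/30) - 2*1/33 = 11/10 - 2/33 = 343/330 ≈ 1.0394)
K(F) = (5 + F)*(6 + F)
E(k) = 0
L(Q) = 0
L(m) - 1*(-2506) = 0 - 1*(-2506) = 0 + 2506 = 2506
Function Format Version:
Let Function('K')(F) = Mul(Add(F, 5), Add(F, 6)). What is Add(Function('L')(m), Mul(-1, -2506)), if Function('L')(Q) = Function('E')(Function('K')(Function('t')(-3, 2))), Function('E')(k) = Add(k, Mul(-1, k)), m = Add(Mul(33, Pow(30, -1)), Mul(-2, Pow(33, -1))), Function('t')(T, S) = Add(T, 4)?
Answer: 2506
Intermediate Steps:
Function('t')(T, S) = Add(4, T)
m = Rational(343, 330) (m = Add(Mul(33, Rational(1, 30)), Mul(-2, Rational(1, 33))) = Add(Rational(11, 10), Rational(-2, 33)) = Rational(343, 330) ≈ 1.0394)
Function('K')(F) = Mul(Add(5, F), Add(6, F))
Function('E')(k) = 0
Function('L')(Q) = 0
Add(Function('L')(m), Mul(-1, -2506)) = Add(0, Mul(-1, -2506)) = Add(0, 2506) = 2506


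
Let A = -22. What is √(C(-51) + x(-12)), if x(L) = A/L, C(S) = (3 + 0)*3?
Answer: √390/6 ≈ 3.2914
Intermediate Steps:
C(S) = 9 (C(S) = 3*3 = 9)
x(L) = -22/L
√(C(-51) + x(-12)) = √(9 - 22/(-12)) = √(9 - 22*(-1/12)) = √(9 + 11/6) = √(65/6) = √390/6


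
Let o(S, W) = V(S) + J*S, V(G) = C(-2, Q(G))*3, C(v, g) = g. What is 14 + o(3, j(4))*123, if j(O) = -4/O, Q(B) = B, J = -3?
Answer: 14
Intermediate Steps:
V(G) = 3*G (V(G) = G*3 = 3*G)
o(S, W) = 0 (o(S, W) = 3*S - 3*S = 0)
14 + o(3, j(4))*123 = 14 + 0*123 = 14 + 0 = 14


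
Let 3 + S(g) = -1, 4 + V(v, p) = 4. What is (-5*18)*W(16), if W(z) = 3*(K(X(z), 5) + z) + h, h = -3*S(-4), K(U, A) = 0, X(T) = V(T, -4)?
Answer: -5400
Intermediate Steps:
V(v, p) = 0 (V(v, p) = -4 + 4 = 0)
S(g) = -4 (S(g) = -3 - 1 = -4)
X(T) = 0
h = 12 (h = -3*(-4) = 12)
W(z) = 12 + 3*z (W(z) = 3*(0 + z) + 12 = 3*z + 12 = 12 + 3*z)
(-5*18)*W(16) = (-5*18)*(12 + 3*16) = -90*(12 + 48) = -90*60 = -5400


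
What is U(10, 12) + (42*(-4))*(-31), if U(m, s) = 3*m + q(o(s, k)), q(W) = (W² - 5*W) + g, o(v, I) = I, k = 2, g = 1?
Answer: 5233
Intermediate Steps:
q(W) = 1 + W² - 5*W (q(W) = (W² - 5*W) + 1 = 1 + W² - 5*W)
U(m, s) = -5 + 3*m (U(m, s) = 3*m + (1 + 2² - 5*2) = 3*m + (1 + 4 - 10) = 3*m - 5 = -5 + 3*m)
U(10, 12) + (42*(-4))*(-31) = (-5 + 3*10) + (42*(-4))*(-31) = (-5 + 30) - 168*(-31) = 25 + 5208 = 5233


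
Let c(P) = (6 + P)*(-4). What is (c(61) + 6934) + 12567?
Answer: 19233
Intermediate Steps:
c(P) = -24 - 4*P
(c(61) + 6934) + 12567 = ((-24 - 4*61) + 6934) + 12567 = ((-24 - 244) + 6934) + 12567 = (-268 + 6934) + 12567 = 6666 + 12567 = 19233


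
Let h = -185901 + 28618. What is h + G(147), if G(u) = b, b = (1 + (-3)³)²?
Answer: -156607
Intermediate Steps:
h = -157283
b = 676 (b = (1 - 27)² = (-26)² = 676)
G(u) = 676
h + G(147) = -157283 + 676 = -156607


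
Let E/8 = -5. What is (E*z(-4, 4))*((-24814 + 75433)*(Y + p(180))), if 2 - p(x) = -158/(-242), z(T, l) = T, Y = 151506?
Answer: 148474751806560/121 ≈ 1.2271e+12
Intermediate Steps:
E = -40 (E = 8*(-5) = -40)
p(x) = 163/121 (p(x) = 2 - (-158)/(-242) = 2 - (-158)*(-1)/242 = 2 - 1*79/121 = 2 - 79/121 = 163/121)
(E*z(-4, 4))*((-24814 + 75433)*(Y + p(180))) = (-40*(-4))*((-24814 + 75433)*(151506 + 163/121)) = 160*(50619*(18332389/121)) = 160*(927967198791/121) = 148474751806560/121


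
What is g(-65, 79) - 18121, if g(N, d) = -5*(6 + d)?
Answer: -18546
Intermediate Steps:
g(N, d) = -30 - 5*d
g(-65, 79) - 18121 = (-30 - 5*79) - 18121 = (-30 - 395) - 18121 = -425 - 18121 = -18546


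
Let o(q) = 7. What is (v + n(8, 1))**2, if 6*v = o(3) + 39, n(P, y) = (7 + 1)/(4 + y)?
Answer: 19321/225 ≈ 85.871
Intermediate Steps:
n(P, y) = 8/(4 + y)
v = 23/3 (v = (7 + 39)/6 = (1/6)*46 = 23/3 ≈ 7.6667)
(v + n(8, 1))**2 = (23/3 + 8/(4 + 1))**2 = (23/3 + 8/5)**2 = (139/15)**2 = 19321/225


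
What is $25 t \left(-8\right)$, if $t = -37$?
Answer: $7400$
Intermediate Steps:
$25 t \left(-8\right) = 25 \left(-37\right) \left(-8\right) = \left(-925\right) \left(-8\right) = 7400$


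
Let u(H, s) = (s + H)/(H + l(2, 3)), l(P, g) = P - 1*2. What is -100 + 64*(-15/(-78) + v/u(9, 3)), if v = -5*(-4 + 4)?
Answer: -1140/13 ≈ -87.692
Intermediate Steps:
l(P, g) = -2 + P (l(P, g) = P - 2 = -2 + P)
u(H, s) = (H + s)/H (u(H, s) = (s + H)/(H + (-2 + 2)) = (H + s)/(H + 0) = (H + s)/H)
v = 0 (v = -5*0 = 0)
-100 + 64*(-15/(-78) + v/u(9, 3)) = -100 + 64*(-15/(-78) + 0/(((9 + 3)/9))) = -100 + 64*(-15*(-1/78) + 0/(((⅑)*12))) = -100 + 64*(5/26 + 0/(4/3)) = -100 + 64*(5/26 + 0*(¾)) = -100 + 64*(5/26 + 0) = -100 + 64*(5/26) = -100 + 160/13 = -1140/13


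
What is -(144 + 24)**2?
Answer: -28224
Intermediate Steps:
-(144 + 24)**2 = -1*168**2 = -1*28224 = -28224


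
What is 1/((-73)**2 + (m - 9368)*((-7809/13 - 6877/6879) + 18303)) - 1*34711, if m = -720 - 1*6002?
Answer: -884074906754759324/25469589085727 ≈ -34711.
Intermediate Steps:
m = -6722 (m = -720 - 6002 = -6722)
1/((-73)**2 + (m - 9368)*((-7809/13 - 6877/6879) + 18303)) - 1*34711 = 1/((-73)**2 + (-6722 - 9368)*((-7809/13 - 6877/6879) + 18303)) - 1*34711 = 1/(5329 - 16090*((-7809*1/13 - 6877*1/6879) + 18303)) - 34711 = 1/(5329 - 16090*((-7809/13 - 6877/6879) + 18303)) - 34711 = 1/(5329 - 16090*(-53807512/89427 + 18303)) - 34711 = 1/(5329 - 16090*1582974869/89427) - 34711 = 1/(5329 - 25470065642210/89427) - 34711 = 1/(-25469589085727/89427) - 34711 = -89427/25469589085727 - 34711 = -884074906754759324/25469589085727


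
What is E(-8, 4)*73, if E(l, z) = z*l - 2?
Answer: -2482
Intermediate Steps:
E(l, z) = -2 + l*z (E(l, z) = l*z - 2 = -2 + l*z)
E(-8, 4)*73 = (-2 - 8*4)*73 = (-2 - 32)*73 = -34*73 = -2482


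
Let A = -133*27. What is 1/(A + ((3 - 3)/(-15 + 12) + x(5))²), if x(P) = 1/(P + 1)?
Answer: -36/129275 ≈ -0.00027848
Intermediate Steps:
A = -3591
x(P) = 1/(1 + P)
1/(A + ((3 - 3)/(-15 + 12) + x(5))²) = 1/(-3591 + ((3 - 3)/(-15 + 12) + 1/(1 + 5))²) = 1/(-3591 + (0/(-3) + 1/6)²) = 1/(-3591 + (0*(-⅓) + ⅙)²) = 1/(-3591 + (0 + ⅙)²) = 1/(-3591 + (⅙)²) = 1/(-3591 + 1/36) = 1/(-129275/36) = -36/129275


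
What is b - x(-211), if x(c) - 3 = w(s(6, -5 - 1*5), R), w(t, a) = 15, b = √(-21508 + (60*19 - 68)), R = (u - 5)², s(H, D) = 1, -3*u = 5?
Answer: -18 + 2*I*√5109 ≈ -18.0 + 142.95*I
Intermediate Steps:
u = -5/3 (u = -⅓*5 = -5/3 ≈ -1.6667)
R = 400/9 (R = (-5/3 - 5)² = (-20/3)² = 400/9 ≈ 44.444)
b = 2*I*√5109 (b = √(-21508 + (1140 - 68)) = √(-21508 + 1072) = √(-20436) = 2*I*√5109 ≈ 142.95*I)
x(c) = 18 (x(c) = 3 + 15 = 18)
b - x(-211) = 2*I*√5109 - 1*18 = 2*I*√5109 - 18 = -18 + 2*I*√5109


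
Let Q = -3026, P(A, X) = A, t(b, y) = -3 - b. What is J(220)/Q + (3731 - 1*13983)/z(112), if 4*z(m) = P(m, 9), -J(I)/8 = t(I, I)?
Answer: -3884063/10591 ≈ -366.73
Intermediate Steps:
J(I) = 24 + 8*I (J(I) = -8*(-3 - I) = 24 + 8*I)
z(m) = m/4
J(220)/Q + (3731 - 1*13983)/z(112) = (24 + 8*220)/(-3026) + (3731 - 1*13983)/(((¼)*112)) = (24 + 1760)*(-1/3026) + (3731 - 13983)/28 = 1784*(-1/3026) - 10252*1/28 = -892/1513 - 2563/7 = -3884063/10591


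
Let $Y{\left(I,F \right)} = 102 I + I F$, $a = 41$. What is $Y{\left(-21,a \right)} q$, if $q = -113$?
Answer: $339339$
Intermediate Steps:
$Y{\left(I,F \right)} = 102 I + F I$
$Y{\left(-21,a \right)} q = - 21 \left(102 + 41\right) \left(-113\right) = \left(-21\right) 143 \left(-113\right) = \left(-3003\right) \left(-113\right) = 339339$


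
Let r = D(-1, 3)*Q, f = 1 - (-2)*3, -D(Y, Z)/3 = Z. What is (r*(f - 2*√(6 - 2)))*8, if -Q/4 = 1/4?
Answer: 216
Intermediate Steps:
D(Y, Z) = -3*Z
Q = -1 (Q = -4/4 = -4*¼ = -1)
f = 7 (f = 1 - 1*(-6) = 1 + 6 = 7)
r = 9 (r = -3*3*(-1) = -9*(-1) = 9)
(r*(f - 2*√(6 - 2)))*8 = (9*(7 - 2*√(6 - 2)))*8 = (9*(7 - 2*√4))*8 = (9*(7 - 2*2))*8 = (9*(7 - 4))*8 = (9*3)*8 = 27*8 = 216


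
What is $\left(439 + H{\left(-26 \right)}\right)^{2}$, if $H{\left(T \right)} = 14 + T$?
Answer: $182329$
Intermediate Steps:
$\left(439 + H{\left(-26 \right)}\right)^{2} = \left(439 + \left(14 - 26\right)\right)^{2} = \left(439 - 12\right)^{2} = 427^{2} = 182329$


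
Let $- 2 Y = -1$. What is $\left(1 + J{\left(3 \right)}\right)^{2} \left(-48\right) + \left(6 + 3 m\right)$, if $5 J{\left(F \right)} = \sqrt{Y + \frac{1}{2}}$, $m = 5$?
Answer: $- \frac{1203}{25} \approx -48.12$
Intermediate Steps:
$Y = \frac{1}{2}$ ($Y = \left(- \frac{1}{2}\right) \left(-1\right) = \frac{1}{2} \approx 0.5$)
$J{\left(F \right)} = \frac{1}{5}$ ($J{\left(F \right)} = \frac{\sqrt{\frac{1}{2} + \frac{1}{2}}}{5} = \frac{\sqrt{1}}{5} = \frac{1}{5} \cdot 1 = \frac{1}{5}$)
$\left(1 + J{\left(3 \right)}\right)^{2} \left(-48\right) + \left(6 + 3 m\right) = \left(1 + \frac{1}{5}\right)^{2} \left(-48\right) + \left(6 + 3 \cdot 5\right) = \left(\frac{6}{5}\right)^{2} \left(-48\right) + \left(6 + 15\right) = \frac{36}{25} \left(-48\right) + 21 = - \frac{1728}{25} + 21 = - \frac{1203}{25}$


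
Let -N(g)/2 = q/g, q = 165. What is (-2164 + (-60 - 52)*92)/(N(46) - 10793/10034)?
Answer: 2877389976/1903849 ≈ 1511.4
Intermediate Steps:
N(g) = -330/g
(-2164 + (-60 - 52)*92)/(N(46) - 10793/10034) = (-2164 + (-60 - 52)*92)/(-330/46 - 10793/10034) = (-2164 - 112*92)/(-330*1/46 - 10793*1/10034) = (-2164 - 10304)/(-165/23 - 10793/10034) = -12468/(-1903849/230782) = -12468*(-230782/1903849) = 2877389976/1903849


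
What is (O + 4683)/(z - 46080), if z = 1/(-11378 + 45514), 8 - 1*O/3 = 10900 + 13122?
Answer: 2299366824/1572986879 ≈ 1.4618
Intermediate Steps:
O = -72042 (O = 24 - 3*(10900 + 13122) = 24 - 3*24022 = 24 - 72066 = -72042)
z = 1/34136 ≈ 2.9295e-5
(O + 4683)/(z - 46080) = (-72042 + 4683)/(1/34136 - 46080) = -67359/(-1572986879/34136) = -67359*(-34136/1572986879) = 2299366824/1572986879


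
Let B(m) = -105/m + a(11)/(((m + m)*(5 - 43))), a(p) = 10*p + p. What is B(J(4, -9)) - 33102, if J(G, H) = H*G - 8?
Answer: -110684987/3344 ≈ -33100.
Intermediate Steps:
J(G, H) = -8 + G*H (J(G, H) = G*H - 8 = -8 + G*H)
a(p) = 11*p
B(m) = -8101/(76*m) (B(m) = -105/m + (11*11)/(((m + m)*(5 - 43))) = -105/m + 121/(((2*m)*(-38))) = -105/m + 121/((-76*m)) = -105/m + 121*(-1/(76*m)) = -105/m - 121/(76*m) = -8101/(76*m))
B(J(4, -9)) - 33102 = -8101/(76*(-8 + 4*(-9))) - 33102 = -8101/(76*(-8 - 36)) - 33102 = -8101/76/(-44) - 33102 = -8101/76*(-1/44) - 33102 = 8101/3344 - 33102 = -110684987/3344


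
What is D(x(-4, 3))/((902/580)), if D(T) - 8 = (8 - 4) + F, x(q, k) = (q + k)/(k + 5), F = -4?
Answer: 2320/451 ≈ 5.1441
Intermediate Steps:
x(q, k) = (k + q)/(5 + k)
D(T) = 8 (D(T) = 8 + ((8 - 4) - 4) = 8 + (4 - 4) = 8 + 0 = 8)
D(x(-4, 3))/((902/580)) = 8/((902/580)) = 8/((902*(1/580))) = 8/(451/290) = 8*(290/451) = 2320/451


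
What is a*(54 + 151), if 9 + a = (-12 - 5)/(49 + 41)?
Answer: -33907/18 ≈ -1883.7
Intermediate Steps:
a = -827/90 (a = -9 + (-12 - 5)/(49 + 41) = -9 - 17/90 = -827/90 ≈ -9.1889)
a*(54 + 151) = -827*(54 + 151)/90 = -827/90*205 = -33907/18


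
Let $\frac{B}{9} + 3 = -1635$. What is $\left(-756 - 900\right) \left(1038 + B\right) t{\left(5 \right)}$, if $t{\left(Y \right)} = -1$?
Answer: $-22693824$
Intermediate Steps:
$B = -14742$ ($B = -27 + 9 \left(-1635\right) = -27 - 14715 = -14742$)
$\left(-756 - 900\right) \left(1038 + B\right) t{\left(5 \right)} = \left(-756 - 900\right) \left(1038 - 14742\right) \left(-1\right) = \left(-1656\right) \left(-13704\right) \left(-1\right) = 22693824 \left(-1\right) = -22693824$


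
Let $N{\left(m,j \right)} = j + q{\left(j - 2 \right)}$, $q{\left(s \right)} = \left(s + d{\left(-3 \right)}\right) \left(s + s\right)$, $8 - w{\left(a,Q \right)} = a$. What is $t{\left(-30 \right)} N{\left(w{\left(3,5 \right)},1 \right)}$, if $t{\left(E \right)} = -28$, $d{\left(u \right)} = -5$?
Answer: $-364$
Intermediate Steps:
$w{\left(a,Q \right)} = 8 - a$
$q{\left(s \right)} = 2 s \left(-5 + s\right)$ ($q{\left(s \right)} = \left(s - 5\right) \left(s + s\right) = \left(-5 + s\right) 2 s = 2 s \left(-5 + s\right)$)
$N{\left(m,j \right)} = j + 2 \left(-7 + j\right) \left(-2 + j\right)$ ($N{\left(m,j \right)} = j + 2 \left(j - 2\right) \left(-5 + \left(j - 2\right)\right) = j + 2 \left(-2 + j\right) \left(-5 + \left(-2 + j\right)\right) = j + 2 \left(-2 + j\right) \left(-7 + j\right) = j + 2 \left(-7 + j\right) \left(-2 + j\right)$)
$t{\left(-30 \right)} N{\left(w{\left(3,5 \right)},1 \right)} = - 28 \left(1 + 2 \left(-7 + 1\right) \left(-2 + 1\right)\right) = - 28 \left(1 + 2 \left(-6\right) \left(-1\right)\right) = - 28 \left(1 + 12\right) = \left(-28\right) 13 = -364$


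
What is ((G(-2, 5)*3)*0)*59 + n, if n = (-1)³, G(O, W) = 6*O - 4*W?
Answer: -1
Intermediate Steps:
G(O, W) = -4*W + 6*O
n = -1
((G(-2, 5)*3)*0)*59 + n = (((-4*5 + 6*(-2))*3)*0)*59 - 1 = (((-20 - 12)*3)*0)*59 - 1 = (-32*3*0)*59 - 1 = -96*0*59 - 1 = 0*59 - 1 = 0 - 1 = -1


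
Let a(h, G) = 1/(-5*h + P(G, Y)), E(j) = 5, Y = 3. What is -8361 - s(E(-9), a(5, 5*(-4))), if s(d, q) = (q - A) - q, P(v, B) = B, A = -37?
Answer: -8398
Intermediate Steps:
a(h, G) = 1/(3 - 5*h) (a(h, G) = 1/(-5*h + 3) = 1/(3 - 5*h))
s(d, q) = 37 (s(d, q) = (q - 1*(-37)) - q = (q + 37) - q = (37 + q) - q = 37)
-8361 - s(E(-9), a(5, 5*(-4))) = -8361 - 1*37 = -8361 - 37 = -8398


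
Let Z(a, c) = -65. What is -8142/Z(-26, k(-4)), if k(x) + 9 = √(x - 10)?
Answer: 8142/65 ≈ 125.26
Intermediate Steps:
k(x) = -9 + √(-10 + x) (k(x) = -9 + √(x - 10) = -9 + √(-10 + x))
-8142/Z(-26, k(-4)) = -8142/(-65) = -8142*(-1/65) = 8142/65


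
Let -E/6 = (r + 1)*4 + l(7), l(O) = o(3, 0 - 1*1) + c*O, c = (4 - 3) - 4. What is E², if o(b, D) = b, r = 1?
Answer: 3600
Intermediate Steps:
c = -3 (c = 1 - 4 = -3)
l(O) = 3 - 3*O
E = 60 (E = -6*((1 + 1)*4 + (3 - 3*7)) = -6*(2*4 + (3 - 21)) = -6*(8 - 18) = -6*(-10) = 60)
E² = 60² = 3600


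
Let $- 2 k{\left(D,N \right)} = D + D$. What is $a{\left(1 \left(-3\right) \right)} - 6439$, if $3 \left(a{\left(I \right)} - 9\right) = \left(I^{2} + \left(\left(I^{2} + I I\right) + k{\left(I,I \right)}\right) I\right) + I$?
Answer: $-6449$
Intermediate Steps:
$k{\left(D,N \right)} = - D$ ($k{\left(D,N \right)} = - \frac{D + D}{2} = - \frac{2 D}{2} = - D$)
$a{\left(I \right)} = 9 + \frac{I}{3} + \frac{I^{2}}{3} + \frac{I \left(- I + 2 I^{2}\right)}{3}$ ($a{\left(I \right)} = 9 + \frac{\left(I^{2} + \left(\left(I^{2} + I I\right) - I\right) I\right) + I}{3} = 9 + \frac{\left(I^{2} + \left(\left(I^{2} + I^{2}\right) - I\right) I\right) + I}{3} = 9 + \frac{\left(I^{2} + \left(2 I^{2} - I\right) I\right) + I}{3} = 9 + \frac{\left(I^{2} + \left(- I + 2 I^{2}\right) I\right) + I}{3} = 9 + \frac{\left(I^{2} + I \left(- I + 2 I^{2}\right)\right) + I}{3} = 9 + \frac{I + I^{2} + I \left(- I + 2 I^{2}\right)}{3} = 9 + \left(\frac{I}{3} + \frac{I^{2}}{3} + \frac{I \left(- I + 2 I^{2}\right)}{3}\right) = 9 + \frac{I}{3} + \frac{I^{2}}{3} + \frac{I \left(- I + 2 I^{2}\right)}{3}$)
$a{\left(1 \left(-3\right) \right)} - 6439 = \left(9 + \frac{1 \left(-3\right)}{3} + \frac{2 \left(1 \left(-3\right)\right)^{3}}{3}\right) - 6439 = \left(9 + \frac{1}{3} \left(-3\right) + \frac{2 \left(-3\right)^{3}}{3}\right) - 6439 = \left(9 - 1 + \frac{2}{3} \left(-27\right)\right) - 6439 = \left(9 - 1 - 18\right) - 6439 = -10 - 6439 = -6449$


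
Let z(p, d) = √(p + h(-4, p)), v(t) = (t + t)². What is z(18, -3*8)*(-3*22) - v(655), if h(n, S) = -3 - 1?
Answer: -1716100 - 66*√14 ≈ -1.7163e+6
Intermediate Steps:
h(n, S) = -4
v(t) = 4*t² (v(t) = (2*t)² = 4*t²)
z(p, d) = √(-4 + p) (z(p, d) = √(p - 4) = √(-4 + p))
z(18, -3*8)*(-3*22) - v(655) = √(-4 + 18)*(-3*22) - 4*655² = √14*(-66) - 4*429025 = -66*√14 - 1*1716100 = -66*√14 - 1716100 = -1716100 - 66*√14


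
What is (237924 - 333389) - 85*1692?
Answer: -239285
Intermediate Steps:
(237924 - 333389) - 85*1692 = -95465 - 143820 = -239285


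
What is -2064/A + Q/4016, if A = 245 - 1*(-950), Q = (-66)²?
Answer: -770901/1199780 ≈ -0.64254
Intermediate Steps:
Q = 4356
A = 1195 (A = 245 + 950 = 1195)
-2064/A + Q/4016 = -2064/1195 + 4356/4016 = -2064*1/1195 + 4356*(1/4016) = -2064/1195 + 1089/1004 = -770901/1199780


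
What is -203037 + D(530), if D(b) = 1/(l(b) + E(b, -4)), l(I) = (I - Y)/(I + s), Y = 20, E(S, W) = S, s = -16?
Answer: -27707443948/136465 ≈ -2.0304e+5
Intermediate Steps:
l(I) = (-20 + I)/(-16 + I) (l(I) = (I - 1*20)/(I - 16) = (I - 20)/(-16 + I) = (-20 + I)/(-16 + I))
D(b) = 1/(b + (-20 + b)/(-16 + b)) (D(b) = 1/((-20 + b)/(-16 + b) + b) = 1/(b + (-20 + b)/(-16 + b)))
-203037 + D(530) = -203037 + (-16 + 530)/(-20 + 530 + 530*(-16 + 530)) = -203037 + 514/(-20 + 530 + 530*514) = -203037 + 514/(-20 + 530 + 272420) = -203037 + 514/272930 = -203037 + (1/272930)*514 = -203037 + 257/136465 = -27707443948/136465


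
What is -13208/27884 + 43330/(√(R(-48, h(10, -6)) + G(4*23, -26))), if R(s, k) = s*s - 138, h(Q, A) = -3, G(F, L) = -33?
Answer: -3302/6971 + 43330*√237/711 ≈ 937.72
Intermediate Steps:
R(s, k) = -138 + s² (R(s, k) = s² - 138 = -138 + s²)
-13208/27884 + 43330/(√(R(-48, h(10, -6)) + G(4*23, -26))) = -13208/27884 + 43330/(√((-138 + (-48)²) - 33)) = -13208*1/27884 + 43330/(√((-138 + 2304) - 33)) = -3302/6971 + 43330/(√(2166 - 33)) = -3302/6971 + 43330/(√2133) = -3302/6971 + 43330/((3*√237)) = -3302/6971 + 43330*(√237/711) = -3302/6971 + 43330*√237/711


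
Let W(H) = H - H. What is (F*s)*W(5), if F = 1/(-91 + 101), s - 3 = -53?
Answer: 0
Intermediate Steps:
s = -50 (s = 3 - 53 = -50)
W(H) = 0
F = ⅒ (F = 1/10 = ⅒ ≈ 0.10000)
(F*s)*W(5) = ((⅒)*(-50))*0 = -5*0 = 0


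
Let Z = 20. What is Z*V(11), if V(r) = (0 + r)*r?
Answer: 2420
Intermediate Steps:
V(r) = r² (V(r) = r*r = r²)
Z*V(11) = 20*11² = 20*121 = 2420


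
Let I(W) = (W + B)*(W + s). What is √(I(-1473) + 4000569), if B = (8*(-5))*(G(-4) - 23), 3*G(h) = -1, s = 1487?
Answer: √35937123/3 ≈ 1998.3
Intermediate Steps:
G(h) = -⅓ (G(h) = (⅓)*(-1) = -⅓)
B = 2800/3 (B = (8*(-5))*(-⅓ - 23) = -40*(-70/3) = 2800/3 ≈ 933.33)
I(W) = (1487 + W)*(2800/3 + W) (I(W) = (W + 2800/3)*(W + 1487) = (2800/3 + W)*(1487 + W) = (1487 + W)*(2800/3 + W))
√(I(-1473) + 4000569) = √((4163600/3 + (-1473)² + (7261/3)*(-1473)) + 4000569) = √((4163600/3 + 2169729 - 3565151) + 4000569) = √(-22666/3 + 4000569) = √(11979041/3) = √35937123/3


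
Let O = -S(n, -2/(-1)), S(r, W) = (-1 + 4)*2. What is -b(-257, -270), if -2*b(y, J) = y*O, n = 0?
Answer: 771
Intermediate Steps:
S(r, W) = 6 (S(r, W) = 3*2 = 6)
O = -6 (O = -1*6 = -6)
b(y, J) = 3*y (b(y, J) = -y*(-6)/2 = -(-3)*y = 3*y)
-b(-257, -270) = -3*(-257) = -1*(-771) = 771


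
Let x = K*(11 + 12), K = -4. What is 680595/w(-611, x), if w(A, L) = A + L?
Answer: -680595/703 ≈ -968.13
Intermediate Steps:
x = -92 (x = -4*(11 + 12) = -4*23 = -92)
680595/w(-611, x) = 680595/(-611 - 92) = 680595/(-703) = 680595*(-1/703) = -680595/703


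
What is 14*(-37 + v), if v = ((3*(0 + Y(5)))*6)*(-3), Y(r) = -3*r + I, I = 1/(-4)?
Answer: 11011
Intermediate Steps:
I = -¼ ≈ -0.25000
Y(r) = -¼ - 3*r (Y(r) = -3*r - ¼ = -¼ - 3*r)
v = 1647/2 (v = ((3*(0 + (-¼ - 3*5)))*6)*(-3) = ((3*(0 + (-¼ - 15)))*6)*(-3) = ((3*(0 - 61/4))*6)*(-3) = ((3*(-61/4))*6)*(-3) = -183/4*6*(-3) = -549/2*(-3) = 1647/2 ≈ 823.50)
14*(-37 + v) = 14*(-37 + 1647/2) = 14*(1573/2) = 11011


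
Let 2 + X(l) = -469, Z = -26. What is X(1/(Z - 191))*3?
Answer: -1413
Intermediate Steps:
X(l) = -471 (X(l) = -2 - 469 = -471)
X(1/(Z - 191))*3 = -471*3 = -1413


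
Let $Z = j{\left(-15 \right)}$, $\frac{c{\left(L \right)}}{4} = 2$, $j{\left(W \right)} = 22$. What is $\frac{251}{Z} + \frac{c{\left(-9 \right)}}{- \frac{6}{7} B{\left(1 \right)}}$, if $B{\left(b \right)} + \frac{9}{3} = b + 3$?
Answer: $\frac{137}{66} \approx 2.0758$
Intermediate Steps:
$B{\left(b \right)} = b$ ($B{\left(b \right)} = -3 + \left(b + 3\right) = -3 + \left(3 + b\right) = b$)
$c{\left(L \right)} = 8$ ($c{\left(L \right)} = 4 \cdot 2 = 8$)
$Z = 22$
$\frac{251}{Z} + \frac{c{\left(-9 \right)}}{- \frac{6}{7} B{\left(1 \right)}} = \frac{251}{22} + \frac{8}{- \frac{6}{7} \cdot 1} = 251 \cdot \frac{1}{22} + \frac{8}{\left(-6\right) \frac{1}{7} \cdot 1} = \frac{251}{22} + \frac{8}{\left(- \frac{6}{7}\right) 1} = \frac{251}{22} + \frac{8}{- \frac{6}{7}} = \frac{251}{22} + 8 \left(- \frac{7}{6}\right) = \frac{251}{22} - \frac{28}{3} = \frac{137}{66}$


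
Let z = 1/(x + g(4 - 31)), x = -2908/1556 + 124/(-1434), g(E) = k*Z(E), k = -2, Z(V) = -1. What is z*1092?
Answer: 304572996/12449 ≈ 24466.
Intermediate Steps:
g(E) = 2 (g(E) = -2*(-1) = 2)
x = -545377/278913 (x = -2908*1/1556 + 124*(-1/1434) = -727/389 - 62/717 = -545377/278913 ≈ -1.9554)
z = 278913/12449 (z = 1/(-545377/278913 + 2) = 1/(12449/278913) = 278913/12449 ≈ 22.404)
z*1092 = (278913/12449)*1092 = 304572996/12449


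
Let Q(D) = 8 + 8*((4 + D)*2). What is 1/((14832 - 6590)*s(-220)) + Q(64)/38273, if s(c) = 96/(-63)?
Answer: 288259691/10094274112 ≈ 0.028557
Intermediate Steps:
Q(D) = 72 + 16*D (Q(D) = 8 + 8*(8 + 2*D) = 8 + (64 + 16*D) = 72 + 16*D)
s(c) = -32/21 (s(c) = 96*(-1/63) = -32/21)
1/((14832 - 6590)*s(-220)) + Q(64)/38273 = 1/((14832 - 6590)*(-32/21)) + (72 + 16*64)/38273 = -21/32/8242 + (72 + 1024)*(1/38273) = (1/8242)*(-21/32) + 1096*(1/38273) = -21/263744 + 1096/38273 = 288259691/10094274112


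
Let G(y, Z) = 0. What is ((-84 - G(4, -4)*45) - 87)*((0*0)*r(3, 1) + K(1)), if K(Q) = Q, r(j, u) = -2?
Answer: -171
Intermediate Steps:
((-84 - G(4, -4)*45) - 87)*((0*0)*r(3, 1) + K(1)) = ((-84 - 0*45) - 87)*((0*0)*(-2) + 1) = ((-84 - 1*0) - 87)*(0*(-2) + 1) = ((-84 + 0) - 87)*(0 + 1) = (-84 - 87)*1 = -171*1 = -171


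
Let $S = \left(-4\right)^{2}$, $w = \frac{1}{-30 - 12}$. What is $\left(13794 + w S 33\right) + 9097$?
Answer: $\frac{160149}{7} \approx 22878.0$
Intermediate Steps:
$w = - \frac{1}{42}$ ($w = \frac{1}{-42} = - \frac{1}{42} \approx -0.02381$)
$S = 16$
$\left(13794 + w S 33\right) + 9097 = \left(13794 + \left(- \frac{1}{42}\right) 16 \cdot 33\right) + 9097 = \left(13794 - \frac{88}{7}\right) + 9097 = \frac{96470}{7} + 9097 = \frac{160149}{7}$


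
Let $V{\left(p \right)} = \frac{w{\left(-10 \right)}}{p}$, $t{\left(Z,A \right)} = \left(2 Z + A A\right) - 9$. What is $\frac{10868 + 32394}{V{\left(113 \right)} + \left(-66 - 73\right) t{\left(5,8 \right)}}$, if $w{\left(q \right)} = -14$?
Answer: $- \frac{4888606}{1020969} \approx -4.7882$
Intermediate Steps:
$t{\left(Z,A \right)} = -9 + A^{2} + 2 Z$ ($t{\left(Z,A \right)} = \left(2 Z + A^{2}\right) - 9 = \left(A^{2} + 2 Z\right) - 9 = -9 + A^{2} + 2 Z$)
$V{\left(p \right)} = - \frac{14}{p}$
$\frac{10868 + 32394}{V{\left(113 \right)} + \left(-66 - 73\right) t{\left(5,8 \right)}} = \frac{10868 + 32394}{- \frac{14}{113} + \left(-66 - 73\right) \left(-9 + 8^{2} + 2 \cdot 5\right)} = \frac{43262}{\left(-14\right) \frac{1}{113} - 139 \left(-9 + 64 + 10\right)} = \frac{43262}{- \frac{14}{113} - 9035} = \frac{43262}{- \frac{1020969}{113}} = 43262 \left(- \frac{113}{1020969}\right) = - \frac{4888606}{1020969}$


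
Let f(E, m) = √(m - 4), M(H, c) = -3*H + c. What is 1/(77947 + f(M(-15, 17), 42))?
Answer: 77947/6075734771 - √38/6075734771 ≈ 1.2828e-5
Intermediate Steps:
M(H, c) = c - 3*H
f(E, m) = √(-4 + m)
1/(77947 + f(M(-15, 17), 42)) = 1/(77947 + √(-4 + 42)) = 1/(77947 + √38)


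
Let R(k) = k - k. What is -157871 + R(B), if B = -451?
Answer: -157871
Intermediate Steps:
R(k) = 0
-157871 + R(B) = -157871 + 0 = -157871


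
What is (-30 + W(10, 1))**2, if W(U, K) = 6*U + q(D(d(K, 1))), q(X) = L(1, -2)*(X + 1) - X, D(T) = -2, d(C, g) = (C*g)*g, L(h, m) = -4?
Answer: 1296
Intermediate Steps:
d(C, g) = C*g**2
q(X) = -4 - 5*X (q(X) = -4*(X + 1) - X = -4*(1 + X) - X = (-4 - 4*X) - X = -4 - 5*X)
W(U, K) = 6 + 6*U (W(U, K) = 6*U + (-4 - 5*(-2)) = 6*U + (-4 + 10) = 6*U + 6 = 6 + 6*U)
(-30 + W(10, 1))**2 = (-30 + (6 + 6*10))**2 = (-30 + (6 + 60))**2 = (-30 + 66)**2 = 36**2 = 1296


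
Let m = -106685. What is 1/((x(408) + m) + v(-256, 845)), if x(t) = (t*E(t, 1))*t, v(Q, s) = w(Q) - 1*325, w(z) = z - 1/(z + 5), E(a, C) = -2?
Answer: -251/110488693 ≈ -2.2717e-6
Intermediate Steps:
w(z) = z - 1/(5 + z)
v(Q, s) = -325 + (-1 + Q² + 5*Q)/(5 + Q) (v(Q, s) = (-1 + Q² + 5*Q)/(5 + Q) - 1*325 = (-1 + Q² + 5*Q)/(5 + Q) - 325 = -325 + (-1 + Q² + 5*Q)/(5 + Q))
x(t) = -2*t² (x(t) = (t*(-2))*t = (-2*t)*t = -2*t²)
1/((x(408) + m) + v(-256, 845)) = 1/((-2*408² - 106685) + (-1626 + (-256)² - 320*(-256))/(5 - 256)) = 1/((-2*166464 - 106685) + (-1626 + 65536 + 81920)/(-251)) = 1/((-332928 - 106685) - 1/251*145830) = 1/(-439613 - 145830/251) = 1/(-110488693/251) = -251/110488693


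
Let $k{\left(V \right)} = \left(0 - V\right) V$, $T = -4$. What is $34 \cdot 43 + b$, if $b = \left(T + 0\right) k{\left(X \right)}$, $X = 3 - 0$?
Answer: $1498$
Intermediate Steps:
$X = 3$ ($X = 3 + 0 = 3$)
$k{\left(V \right)} = - V^{2}$ ($k{\left(V \right)} = - V V = - V^{2}$)
$b = 36$ ($b = \left(-4 + 0\right) \left(- 3^{2}\right) = - 4 \left(\left(-1\right) 9\right) = \left(-4\right) \left(-9\right) = 36$)
$34 \cdot 43 + b = 34 \cdot 43 + 36 = 1462 + 36 = 1498$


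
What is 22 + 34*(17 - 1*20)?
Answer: -80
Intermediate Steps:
22 + 34*(17 - 1*20) = 22 + 34*(17 - 20) = 22 + 34*(-3) = 22 - 102 = -80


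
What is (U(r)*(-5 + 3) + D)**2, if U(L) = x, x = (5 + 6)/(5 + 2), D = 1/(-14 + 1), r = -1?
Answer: 85849/8281 ≈ 10.367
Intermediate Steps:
D = -1/13 (D = 1/(-13) = -1/13 ≈ -0.076923)
x = 11/7 ≈ 1.5714
U(L) = 11/7
(U(r)*(-5 + 3) + D)**2 = (11*(-5 + 3)/7 - 1/13)**2 = ((11/7)*(-2) - 1/13)**2 = (-22/7 - 1/13)**2 = (-293/91)**2 = 85849/8281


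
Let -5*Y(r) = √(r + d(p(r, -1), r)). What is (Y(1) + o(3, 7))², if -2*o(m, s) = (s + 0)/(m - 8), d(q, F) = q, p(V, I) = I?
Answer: 49/100 ≈ 0.49000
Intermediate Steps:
o(m, s) = -s/(2*(-8 + m)) (o(m, s) = -(s + 0)/(2*(m - 8)) = -s/(2*(-8 + m)))
Y(r) = -√(-1 + r)/5 (Y(r) = -√(r - 1)/5 = -√(-1 + r)/5)
(Y(1) + o(3, 7))² = (-√(-1 + 1)/5 - 1*7/(-16 + 2*3))² = (-√0/5 - 1*7/(-16 + 6))² = (-⅕*0 - 1*7/(-10))² = (0 - 1*7*(-⅒))² = (0 + 7/10)² = (7/10)² = 49/100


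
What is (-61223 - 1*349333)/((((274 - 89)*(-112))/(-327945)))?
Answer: -6731989371/1036 ≈ -6.4981e+6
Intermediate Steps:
(-61223 - 1*349333)/((((274 - 89)*(-112))/(-327945))) = (-61223 - 349333)/(((185*(-112))*(-1/327945))) = -410556/((-20720*(-1/327945))) = -410556/4144/65589 = -410556*65589/4144 = -6731989371/1036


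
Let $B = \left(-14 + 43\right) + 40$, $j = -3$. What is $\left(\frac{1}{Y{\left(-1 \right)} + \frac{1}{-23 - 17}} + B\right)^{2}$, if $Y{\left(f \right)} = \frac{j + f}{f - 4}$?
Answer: $\frac{4748041}{961} \approx 4940.7$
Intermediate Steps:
$Y{\left(f \right)} = \frac{-3 + f}{-4 + f}$ ($Y{\left(f \right)} = \frac{-3 + f}{f - 4} = \frac{-3 + f}{-4 + f}$)
$B = 69$ ($B = 29 + 40 = 69$)
$\left(\frac{1}{Y{\left(-1 \right)} + \frac{1}{-23 - 17}} + B\right)^{2} = \left(\frac{1}{\frac{-3 - 1}{-4 - 1} + \frac{1}{-23 - 17}} + 69\right)^{2} = \left(\frac{1}{\frac{1}{-5} \left(-4\right) + \frac{1}{-40}} + 69\right)^{2} = \left(\frac{1}{\left(- \frac{1}{5}\right) \left(-4\right) - \frac{1}{40}} + 69\right)^{2} = \left(\frac{1}{\frac{4}{5} - \frac{1}{40}} + 69\right)^{2} = \left(\frac{1}{\frac{31}{40}} + 69\right)^{2} = \left(\frac{40}{31} + 69\right)^{2} = \left(\frac{2179}{31}\right)^{2} = \frac{4748041}{961}$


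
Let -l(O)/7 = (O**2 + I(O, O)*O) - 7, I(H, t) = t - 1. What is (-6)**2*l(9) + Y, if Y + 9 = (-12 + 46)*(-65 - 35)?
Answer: -40201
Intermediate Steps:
I(H, t) = -1 + t
Y = -3409 (Y = -9 + (-12 + 46)*(-65 - 35) = -9 + 34*(-100) = -9 - 3400 = -3409)
l(O) = 49 - 7*O**2 - 7*O*(-1 + O) (l(O) = -7*((O**2 + (-1 + O)*O) - 7) = -7*((O**2 + O*(-1 + O)) - 7) = -7*(-7 + O**2 + O*(-1 + O)) = 49 - 7*O**2 - 7*O*(-1 + O))
(-6)**2*l(9) + Y = (-6)**2*(49 - 14*9**2 + 7*9) - 3409 = 36*(49 - 14*81 + 63) - 3409 = 36*(49 - 1134 + 63) - 3409 = 36*(-1022) - 3409 = -36792 - 3409 = -40201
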